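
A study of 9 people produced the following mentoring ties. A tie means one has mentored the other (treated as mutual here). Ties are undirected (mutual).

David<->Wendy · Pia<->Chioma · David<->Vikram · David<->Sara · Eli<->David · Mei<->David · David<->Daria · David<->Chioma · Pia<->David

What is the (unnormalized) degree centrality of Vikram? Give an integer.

1

Vikram is directly tied to David. That is 1 neighbor, so the degree of Vikram is 1.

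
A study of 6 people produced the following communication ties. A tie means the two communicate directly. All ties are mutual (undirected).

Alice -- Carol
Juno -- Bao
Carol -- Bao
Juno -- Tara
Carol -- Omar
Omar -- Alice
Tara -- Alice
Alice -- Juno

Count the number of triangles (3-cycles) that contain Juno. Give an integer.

Juno's neighbors: Alice, Bao, and Tara.
Neighbor pairs that are themselves tied: Juno–Alice–Tara. Each forms one triangle with Juno, for 1 in total.

1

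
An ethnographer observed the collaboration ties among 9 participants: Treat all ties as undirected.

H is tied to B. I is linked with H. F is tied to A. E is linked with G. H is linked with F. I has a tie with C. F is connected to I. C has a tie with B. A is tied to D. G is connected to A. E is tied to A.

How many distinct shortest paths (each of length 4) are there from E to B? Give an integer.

The shortest distance is 4, and the only length-4 path is E–A–F–H–B. So there is exactly 1 shortest path.

1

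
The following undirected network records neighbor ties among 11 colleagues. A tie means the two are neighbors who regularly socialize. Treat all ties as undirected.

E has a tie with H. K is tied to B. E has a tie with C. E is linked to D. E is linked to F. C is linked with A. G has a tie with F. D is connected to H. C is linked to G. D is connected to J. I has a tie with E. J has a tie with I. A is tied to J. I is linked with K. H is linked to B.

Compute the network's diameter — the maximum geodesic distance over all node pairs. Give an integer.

Eccentricity of each node (its greatest distance to any other): A:4, B:4, C:3, D:3, E:2, F:3, G:4, H:3, I:3, J:3, K:4.
The maximum eccentricity is 4, realized for instance by the pair A–B via A – C – E – H – B. So the diameter is 4.

4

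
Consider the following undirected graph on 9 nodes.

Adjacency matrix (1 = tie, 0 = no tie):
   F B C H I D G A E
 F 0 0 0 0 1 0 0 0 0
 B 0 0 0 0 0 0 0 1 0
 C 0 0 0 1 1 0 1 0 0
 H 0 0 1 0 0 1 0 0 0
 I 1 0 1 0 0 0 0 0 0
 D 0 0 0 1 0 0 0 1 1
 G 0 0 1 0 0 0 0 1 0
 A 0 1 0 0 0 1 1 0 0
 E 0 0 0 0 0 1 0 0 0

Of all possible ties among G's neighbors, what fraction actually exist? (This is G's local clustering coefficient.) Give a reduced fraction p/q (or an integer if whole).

0

G's neighbors: A and C (k = 2).
Possible neighbor pairs: C(2,2) = 1. Edges among them: none → e = 0.
Clustering(G) = 0/1.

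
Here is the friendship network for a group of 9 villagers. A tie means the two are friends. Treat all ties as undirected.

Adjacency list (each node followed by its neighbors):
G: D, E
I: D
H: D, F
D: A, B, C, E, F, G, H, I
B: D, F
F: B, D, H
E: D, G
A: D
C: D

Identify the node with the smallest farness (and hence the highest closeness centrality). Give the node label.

Farness (sum of distances to all others) for each node — A:15, B:14, C:15, D:8, E:14, F:13, G:14, H:14, I:15.
The smallest farness is 8, for D, so D has the highest closeness.

D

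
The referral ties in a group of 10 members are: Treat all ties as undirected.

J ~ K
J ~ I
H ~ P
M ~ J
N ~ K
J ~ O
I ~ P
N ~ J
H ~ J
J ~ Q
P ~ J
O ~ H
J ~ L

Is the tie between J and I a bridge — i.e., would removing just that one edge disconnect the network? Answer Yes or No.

No

Even without that edge, J still reaches I via J – P – I, so the network stays connected. Not a bridge.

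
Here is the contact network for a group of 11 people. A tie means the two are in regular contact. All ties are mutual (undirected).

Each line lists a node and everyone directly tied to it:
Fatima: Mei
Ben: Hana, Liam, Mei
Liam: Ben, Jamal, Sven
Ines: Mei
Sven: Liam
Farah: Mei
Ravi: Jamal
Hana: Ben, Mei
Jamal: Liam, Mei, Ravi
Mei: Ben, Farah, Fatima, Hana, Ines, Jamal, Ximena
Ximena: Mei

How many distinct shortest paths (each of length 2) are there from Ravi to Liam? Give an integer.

1

The shortest distance is 2, and the only length-2 path is Ravi–Jamal–Liam. So there is exactly 1 shortest path.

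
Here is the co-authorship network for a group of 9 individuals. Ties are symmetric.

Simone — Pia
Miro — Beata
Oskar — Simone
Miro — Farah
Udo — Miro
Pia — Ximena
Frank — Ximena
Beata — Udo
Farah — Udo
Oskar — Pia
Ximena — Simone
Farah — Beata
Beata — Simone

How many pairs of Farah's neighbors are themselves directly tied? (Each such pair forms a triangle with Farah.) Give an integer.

Farah's neighbors: Beata, Miro, and Udo.
Neighbor pairs that are themselves tied: Farah–Beata–Miro; Farah–Beata–Udo; Farah–Miro–Udo. Each forms one triangle with Farah, for 3 in total.

3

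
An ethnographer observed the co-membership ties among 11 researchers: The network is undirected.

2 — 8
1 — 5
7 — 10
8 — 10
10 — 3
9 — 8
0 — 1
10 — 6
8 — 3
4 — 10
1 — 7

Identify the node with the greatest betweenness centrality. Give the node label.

10

Unnormalized betweenness of each node: 0:0, 1:17, 2:0, 3:0, 4:0, 5:0, 6:0, 7:21, 8:17, 9:0, 10:33.
10 has the largest value, 33, making it the main broker — the node through which the most shortest paths run.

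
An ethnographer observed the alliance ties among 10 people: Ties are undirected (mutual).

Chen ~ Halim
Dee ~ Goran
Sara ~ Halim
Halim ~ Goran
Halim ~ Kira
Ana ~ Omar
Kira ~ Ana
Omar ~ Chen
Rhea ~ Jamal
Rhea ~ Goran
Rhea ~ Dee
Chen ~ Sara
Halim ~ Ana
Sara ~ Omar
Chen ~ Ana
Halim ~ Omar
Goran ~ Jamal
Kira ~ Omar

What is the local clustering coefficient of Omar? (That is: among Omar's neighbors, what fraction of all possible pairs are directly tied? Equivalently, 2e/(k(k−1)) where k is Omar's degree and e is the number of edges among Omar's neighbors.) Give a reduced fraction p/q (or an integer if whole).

7/10

Omar's neighbors: Ana, Chen, Halim, Kira, and Sara (k = 5).
Possible neighbor pairs: C(5,2) = 10. Edges among them: Ana–Chen, Ana–Halim, Ana–Kira, Chen–Halim, Chen–Sara, Halim–Kira, Halim–Sara → e = 7.
Clustering(Omar) = 7/10.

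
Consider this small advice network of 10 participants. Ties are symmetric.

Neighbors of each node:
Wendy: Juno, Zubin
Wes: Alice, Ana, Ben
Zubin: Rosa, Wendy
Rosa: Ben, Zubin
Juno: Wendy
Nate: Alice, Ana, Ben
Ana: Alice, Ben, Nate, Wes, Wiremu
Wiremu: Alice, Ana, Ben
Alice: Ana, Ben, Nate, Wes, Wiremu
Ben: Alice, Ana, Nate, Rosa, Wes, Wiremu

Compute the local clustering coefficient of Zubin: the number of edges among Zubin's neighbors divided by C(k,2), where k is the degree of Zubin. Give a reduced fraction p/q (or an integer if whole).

Zubin's neighbors: Rosa and Wendy (k = 2).
Possible neighbor pairs: C(2,2) = 1. Edges among them: none → e = 0.
Clustering(Zubin) = 0/1.

0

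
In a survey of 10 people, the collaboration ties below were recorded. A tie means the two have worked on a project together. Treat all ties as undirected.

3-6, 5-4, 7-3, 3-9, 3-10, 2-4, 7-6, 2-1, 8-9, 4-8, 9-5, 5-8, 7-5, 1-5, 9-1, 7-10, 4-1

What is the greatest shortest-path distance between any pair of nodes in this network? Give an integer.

Eccentricity of each node (its greatest distance to any other): 1:3, 2:4, 3:3, 4:3, 5:2, 6:4, 7:3, 8:3, 9:2, 10:4.
The maximum eccentricity is 4, realized for instance by the pair 2–6 via 2 – 4 – 5 – 7 – 6. So the diameter is 4.

4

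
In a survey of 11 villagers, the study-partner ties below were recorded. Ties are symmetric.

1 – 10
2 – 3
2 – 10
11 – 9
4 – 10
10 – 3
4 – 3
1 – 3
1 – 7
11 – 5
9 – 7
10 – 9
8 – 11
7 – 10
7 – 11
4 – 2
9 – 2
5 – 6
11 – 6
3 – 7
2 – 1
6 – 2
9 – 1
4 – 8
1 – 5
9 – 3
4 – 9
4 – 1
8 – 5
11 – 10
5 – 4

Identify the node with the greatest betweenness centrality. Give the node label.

Unnormalized betweenness of each node: 1:5/2, 2:3, 3:1/2, 4:5, 5:5/2, 6:2/3, 7:7/12, 8:1/4, 9:5/3, 10:5/3, 11:17/3.
11 has the largest value, 17/3, making it the main broker — the node through which the most shortest paths run.

11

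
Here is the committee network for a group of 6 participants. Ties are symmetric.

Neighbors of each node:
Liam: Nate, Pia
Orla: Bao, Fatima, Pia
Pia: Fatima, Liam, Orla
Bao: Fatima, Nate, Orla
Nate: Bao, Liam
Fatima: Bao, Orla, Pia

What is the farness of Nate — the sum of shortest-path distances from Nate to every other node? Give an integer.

Distances from Nate: Bao:1, Fatima:2, Liam:1, Orla:2, Pia:2.
Sum = 1 + 2 + 1 + 2 + 2 = 8.

8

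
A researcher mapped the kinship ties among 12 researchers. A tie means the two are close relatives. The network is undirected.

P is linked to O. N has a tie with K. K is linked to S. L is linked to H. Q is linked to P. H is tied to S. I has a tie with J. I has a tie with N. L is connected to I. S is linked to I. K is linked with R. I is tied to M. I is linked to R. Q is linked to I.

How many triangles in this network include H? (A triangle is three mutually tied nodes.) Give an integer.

H's neighbors are L and S, but none of them are tied to each other, so no triangle contains H.

0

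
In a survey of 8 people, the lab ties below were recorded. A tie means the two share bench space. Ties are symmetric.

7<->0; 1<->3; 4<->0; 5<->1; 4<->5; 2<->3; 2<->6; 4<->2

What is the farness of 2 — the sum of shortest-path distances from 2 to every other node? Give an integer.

Distances from 2: 0:2, 1:2, 3:1, 4:1, 5:2, 6:1, 7:3.
Sum = 2 + 2 + 1 + 1 + 2 + 1 + 3 = 12.

12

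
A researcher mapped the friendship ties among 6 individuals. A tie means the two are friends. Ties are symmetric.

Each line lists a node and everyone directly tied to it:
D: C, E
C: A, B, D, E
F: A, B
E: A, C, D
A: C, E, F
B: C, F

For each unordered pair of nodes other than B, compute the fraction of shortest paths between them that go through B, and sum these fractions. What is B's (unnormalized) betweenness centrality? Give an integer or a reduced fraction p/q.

Pairs whose geodesics pass through B — D–F: 1/3; C–F: 1/2.
All other pairs contribute 0.
Summing the contributions gives betweenness(B) = 5/6.

5/6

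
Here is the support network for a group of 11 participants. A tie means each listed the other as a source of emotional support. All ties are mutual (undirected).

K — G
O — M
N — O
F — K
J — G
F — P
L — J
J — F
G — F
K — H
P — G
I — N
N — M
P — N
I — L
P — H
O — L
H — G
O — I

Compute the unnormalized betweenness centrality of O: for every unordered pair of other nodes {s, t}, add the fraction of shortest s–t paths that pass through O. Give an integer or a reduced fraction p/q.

Pairs whose geodesics pass through O — P–L: 1/4; J–N: 1/4; J–M: 1; L–N: 1/2; L–M: 1; I–M: 1/2.
All other pairs contribute 0.
Summing the contributions gives betweenness(O) = 7/2.

7/2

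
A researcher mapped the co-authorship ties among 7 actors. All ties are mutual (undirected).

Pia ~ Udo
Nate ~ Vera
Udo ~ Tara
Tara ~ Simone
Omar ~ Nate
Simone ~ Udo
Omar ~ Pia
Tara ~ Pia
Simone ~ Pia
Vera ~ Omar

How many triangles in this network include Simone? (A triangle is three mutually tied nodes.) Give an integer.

3

Simone's neighbors: Pia, Tara, and Udo.
Neighbor pairs that are themselves tied: Simone–Pia–Tara; Simone–Pia–Udo; Simone–Tara–Udo. Each forms one triangle with Simone, for 3 in total.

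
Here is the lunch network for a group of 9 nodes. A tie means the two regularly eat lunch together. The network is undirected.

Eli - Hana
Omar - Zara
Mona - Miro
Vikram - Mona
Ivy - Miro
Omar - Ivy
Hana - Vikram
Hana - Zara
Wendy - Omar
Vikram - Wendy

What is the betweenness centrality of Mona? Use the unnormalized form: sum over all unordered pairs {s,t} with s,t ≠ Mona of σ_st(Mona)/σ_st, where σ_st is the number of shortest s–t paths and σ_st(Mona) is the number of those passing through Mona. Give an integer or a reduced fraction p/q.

4

Pairs whose geodesics pass through Mona — Ivy–Vikram: 1/2; Vikram–Miro: 1; Wendy–Miro: 1/2; Miro–Hana: 1; Miro–Eli: 1.
All other pairs contribute 0.
Summing the contributions gives betweenness(Mona) = 4.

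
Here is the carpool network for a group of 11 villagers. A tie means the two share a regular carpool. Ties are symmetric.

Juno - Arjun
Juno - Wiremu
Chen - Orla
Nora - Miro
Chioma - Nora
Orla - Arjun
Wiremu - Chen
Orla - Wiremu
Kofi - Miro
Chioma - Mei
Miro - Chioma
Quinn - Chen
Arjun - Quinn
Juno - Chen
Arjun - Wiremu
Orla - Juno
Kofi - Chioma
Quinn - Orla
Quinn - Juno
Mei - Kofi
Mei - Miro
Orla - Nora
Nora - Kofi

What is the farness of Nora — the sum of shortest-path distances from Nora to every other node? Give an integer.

16

Distances from Nora: Arjun:2, Chen:2, Chioma:1, Juno:2, Kofi:1, Mei:2, Miro:1, Orla:1, Quinn:2, Wiremu:2.
Sum = 2 + 2 + 1 + 2 + 1 + 2 + 1 + 1 + 2 + 2 = 16.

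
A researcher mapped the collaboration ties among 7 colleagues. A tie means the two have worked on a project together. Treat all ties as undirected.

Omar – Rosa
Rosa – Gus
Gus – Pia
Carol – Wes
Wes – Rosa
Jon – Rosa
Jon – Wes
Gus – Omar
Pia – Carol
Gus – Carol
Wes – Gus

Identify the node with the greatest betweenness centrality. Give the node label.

Unnormalized betweenness of each node: Carol:5/6, Gus:31/6, Jon:0, Omar:0, Pia:0, Rosa:7/3, Wes:8/3.
Gus has the largest value, 31/6, making it the main broker — the node through which the most shortest paths run.

Gus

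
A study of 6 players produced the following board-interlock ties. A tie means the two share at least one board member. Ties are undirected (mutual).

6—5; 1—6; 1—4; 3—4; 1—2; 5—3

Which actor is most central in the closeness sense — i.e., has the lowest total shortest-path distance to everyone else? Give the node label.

Farness (sum of distances to all others) for each node — 1:7, 2:11, 3:9, 4:8, 5:9, 6:8.
The smallest farness is 7, for 1, so 1 has the highest closeness.

1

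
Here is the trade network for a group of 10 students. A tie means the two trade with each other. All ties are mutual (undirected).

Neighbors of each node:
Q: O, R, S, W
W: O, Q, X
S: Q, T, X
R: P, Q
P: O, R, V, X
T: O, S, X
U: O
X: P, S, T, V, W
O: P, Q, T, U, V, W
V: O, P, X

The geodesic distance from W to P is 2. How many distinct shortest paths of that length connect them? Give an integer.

2

The shortest distance is 2. The length-2 paths are: W–O–P; W–X–P.
That gives 2 distinct shortest paths.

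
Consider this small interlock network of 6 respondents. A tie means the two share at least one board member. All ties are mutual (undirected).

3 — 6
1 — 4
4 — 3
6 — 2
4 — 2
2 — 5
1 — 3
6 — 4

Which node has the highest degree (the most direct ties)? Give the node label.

Degrees — 1:2, 2:3, 3:3, 4:4, 5:1, 6:3.
The maximum is 4, attained only by 4.

4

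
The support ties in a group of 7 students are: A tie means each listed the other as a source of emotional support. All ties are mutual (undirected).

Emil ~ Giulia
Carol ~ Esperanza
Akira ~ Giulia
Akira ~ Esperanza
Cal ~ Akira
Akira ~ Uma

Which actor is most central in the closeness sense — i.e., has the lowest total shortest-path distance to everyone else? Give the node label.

Farness (sum of distances to all others) for each node — Akira:8, Cal:13, Carol:16, Emil:16, Esperanza:11, Giulia:11, Uma:13.
The smallest farness is 8, for Akira, so Akira has the highest closeness.

Akira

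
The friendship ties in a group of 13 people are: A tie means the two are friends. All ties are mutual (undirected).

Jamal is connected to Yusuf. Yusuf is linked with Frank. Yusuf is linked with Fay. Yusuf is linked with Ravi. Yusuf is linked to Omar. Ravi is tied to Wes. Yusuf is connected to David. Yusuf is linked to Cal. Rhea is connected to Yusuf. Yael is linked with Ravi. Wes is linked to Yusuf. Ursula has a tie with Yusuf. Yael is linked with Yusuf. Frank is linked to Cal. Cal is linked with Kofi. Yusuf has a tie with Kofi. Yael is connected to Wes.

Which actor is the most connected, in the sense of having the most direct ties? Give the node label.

Degrees — Cal:3, David:1, Fay:1, Frank:2, Jamal:1, Kofi:2, Omar:1, Ravi:3, Rhea:1, Ursula:1, Wes:3, Yael:3, Yusuf:12.
The maximum is 12, attained only by Yusuf.

Yusuf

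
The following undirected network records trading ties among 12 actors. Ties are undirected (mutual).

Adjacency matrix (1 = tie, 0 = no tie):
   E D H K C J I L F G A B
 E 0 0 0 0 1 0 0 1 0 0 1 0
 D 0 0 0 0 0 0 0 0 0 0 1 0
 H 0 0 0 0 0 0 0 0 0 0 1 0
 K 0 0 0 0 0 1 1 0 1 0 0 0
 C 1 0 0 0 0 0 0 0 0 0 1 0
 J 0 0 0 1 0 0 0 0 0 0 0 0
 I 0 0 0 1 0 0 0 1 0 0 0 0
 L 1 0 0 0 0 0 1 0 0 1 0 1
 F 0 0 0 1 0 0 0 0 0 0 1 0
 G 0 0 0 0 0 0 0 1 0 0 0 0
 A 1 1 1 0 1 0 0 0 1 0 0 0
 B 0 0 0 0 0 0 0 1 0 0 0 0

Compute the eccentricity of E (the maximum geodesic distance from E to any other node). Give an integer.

Distances from E: A:1, B:2, C:1, D:2, F:2, G:2, H:2, I:2, J:4, K:3, L:1.
The largest is 4 (to J), so the eccentricity of E is 4.

4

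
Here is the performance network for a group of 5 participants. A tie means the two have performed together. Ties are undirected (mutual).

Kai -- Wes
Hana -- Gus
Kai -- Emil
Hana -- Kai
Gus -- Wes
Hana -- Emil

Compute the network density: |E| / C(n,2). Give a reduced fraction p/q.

There are 6 edges and 5 nodes, so the maximum possible is C(5,2) = 10.
Density = 6/10 = 3/5.

3/5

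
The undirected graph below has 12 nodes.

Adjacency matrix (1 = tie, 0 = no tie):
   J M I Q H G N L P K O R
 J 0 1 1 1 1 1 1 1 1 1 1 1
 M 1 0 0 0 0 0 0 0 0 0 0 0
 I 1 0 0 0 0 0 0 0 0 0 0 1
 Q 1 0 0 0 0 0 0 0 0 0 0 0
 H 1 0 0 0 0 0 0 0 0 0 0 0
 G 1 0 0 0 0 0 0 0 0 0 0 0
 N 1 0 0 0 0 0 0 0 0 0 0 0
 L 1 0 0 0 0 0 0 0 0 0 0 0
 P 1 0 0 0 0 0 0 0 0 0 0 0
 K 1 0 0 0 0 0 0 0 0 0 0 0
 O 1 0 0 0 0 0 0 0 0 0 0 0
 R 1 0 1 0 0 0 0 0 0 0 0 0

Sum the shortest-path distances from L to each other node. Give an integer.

Distances from L: G:2, H:2, I:2, J:1, K:2, M:2, N:2, O:2, P:2, Q:2, R:2.
Sum = 2 + 2 + 2 + 1 + 2 + 2 + 2 + 2 + 2 + 2 + 2 = 21.

21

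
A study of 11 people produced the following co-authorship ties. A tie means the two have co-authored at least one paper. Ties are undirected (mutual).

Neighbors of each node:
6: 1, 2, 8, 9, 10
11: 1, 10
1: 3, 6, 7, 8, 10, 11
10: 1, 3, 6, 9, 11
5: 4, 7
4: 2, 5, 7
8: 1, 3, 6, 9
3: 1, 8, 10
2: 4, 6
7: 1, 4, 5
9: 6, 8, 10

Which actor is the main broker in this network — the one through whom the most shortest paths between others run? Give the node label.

Unnormalized betweenness of each node: 1:53/3, 2:15/4, 3:1/4, 4:11/4, 5:0, 6:113/12, 7:41/4, 8:25/12, 9:1/4, 10:55/12, 11:0.
1 has the largest value, 53/3, making it the main broker — the node through which the most shortest paths run.

1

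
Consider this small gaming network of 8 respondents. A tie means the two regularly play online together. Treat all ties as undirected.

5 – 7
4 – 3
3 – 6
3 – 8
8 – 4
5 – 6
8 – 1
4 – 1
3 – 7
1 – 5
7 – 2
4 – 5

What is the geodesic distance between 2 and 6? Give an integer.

3

One shortest route is 2 – 7 – 3 – 6, which uses 3 edges, and at distance 2 from 2 we only reach {3, 5}, which does not include 6. So d(2,6) = 3.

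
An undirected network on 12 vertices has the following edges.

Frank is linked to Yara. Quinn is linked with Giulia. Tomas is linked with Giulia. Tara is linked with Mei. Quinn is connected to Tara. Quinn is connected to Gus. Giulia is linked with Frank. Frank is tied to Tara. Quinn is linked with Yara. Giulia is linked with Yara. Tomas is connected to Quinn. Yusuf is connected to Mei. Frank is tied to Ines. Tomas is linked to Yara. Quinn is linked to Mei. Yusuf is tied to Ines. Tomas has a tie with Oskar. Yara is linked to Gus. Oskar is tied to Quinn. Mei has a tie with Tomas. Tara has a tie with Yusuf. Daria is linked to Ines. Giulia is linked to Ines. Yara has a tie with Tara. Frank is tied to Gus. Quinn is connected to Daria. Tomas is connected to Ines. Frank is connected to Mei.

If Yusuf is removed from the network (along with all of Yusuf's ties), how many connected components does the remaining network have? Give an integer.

1

Yusuf's neighbors (Ines, Mei, and Tara) remain reachable from one another through other ties, so the rest of the network stays in one piece.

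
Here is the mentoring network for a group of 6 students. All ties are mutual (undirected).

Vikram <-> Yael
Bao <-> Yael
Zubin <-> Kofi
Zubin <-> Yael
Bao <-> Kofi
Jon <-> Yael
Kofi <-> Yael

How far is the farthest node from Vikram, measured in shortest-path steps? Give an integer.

2

Distances from Vikram: Bao:2, Jon:2, Kofi:2, Yael:1, Zubin:2.
The largest is 2 (to Kofi, Bao, Zubin, and Jon), so the eccentricity of Vikram is 2.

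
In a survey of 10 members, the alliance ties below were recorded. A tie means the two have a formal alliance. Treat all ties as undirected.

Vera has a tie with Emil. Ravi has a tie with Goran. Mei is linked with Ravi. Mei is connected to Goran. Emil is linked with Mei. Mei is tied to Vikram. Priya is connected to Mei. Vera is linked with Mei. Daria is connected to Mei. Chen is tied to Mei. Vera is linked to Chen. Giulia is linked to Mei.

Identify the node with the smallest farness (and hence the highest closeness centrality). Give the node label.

Farness (sum of distances to all others) for each node — Chen:16, Daria:17, Emil:16, Giulia:17, Goran:16, Mei:9, Priya:17, Ravi:16, Vera:15, Vikram:17.
The smallest farness is 9, for Mei, so Mei has the highest closeness.

Mei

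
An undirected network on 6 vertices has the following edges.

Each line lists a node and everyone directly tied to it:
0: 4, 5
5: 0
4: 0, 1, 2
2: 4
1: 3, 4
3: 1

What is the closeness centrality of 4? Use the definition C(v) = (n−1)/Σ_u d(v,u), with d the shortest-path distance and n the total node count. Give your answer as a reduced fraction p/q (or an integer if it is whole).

5/7

Distances from 4: 0:1, 1:1, 2:1, 3:2, 5:2. Sum = 7.
n = 6, so closeness = 5/7.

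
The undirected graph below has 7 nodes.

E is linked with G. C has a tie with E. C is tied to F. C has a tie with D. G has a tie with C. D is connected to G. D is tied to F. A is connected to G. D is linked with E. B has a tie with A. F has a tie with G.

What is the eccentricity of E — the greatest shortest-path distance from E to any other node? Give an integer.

Distances from E: A:2, B:3, C:1, D:1, F:2, G:1.
The largest is 3 (to B), so the eccentricity of E is 3.

3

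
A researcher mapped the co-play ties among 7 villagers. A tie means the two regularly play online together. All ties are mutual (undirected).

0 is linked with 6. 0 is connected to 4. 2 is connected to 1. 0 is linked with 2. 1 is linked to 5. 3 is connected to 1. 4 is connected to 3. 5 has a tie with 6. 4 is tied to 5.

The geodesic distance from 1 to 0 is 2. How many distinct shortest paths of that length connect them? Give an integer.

1

The shortest distance is 2, and the only length-2 path is 1–2–0. So there is exactly 1 shortest path.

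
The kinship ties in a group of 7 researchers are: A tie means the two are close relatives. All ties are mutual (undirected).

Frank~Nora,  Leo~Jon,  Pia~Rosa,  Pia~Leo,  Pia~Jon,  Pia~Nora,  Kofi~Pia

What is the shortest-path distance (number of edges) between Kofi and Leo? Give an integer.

2

One shortest route is Kofi – Pia – Leo, which uses 2 edges, and Kofi and Leo are not directly tied, so nothing shorter exists. So d(Kofi,Leo) = 2.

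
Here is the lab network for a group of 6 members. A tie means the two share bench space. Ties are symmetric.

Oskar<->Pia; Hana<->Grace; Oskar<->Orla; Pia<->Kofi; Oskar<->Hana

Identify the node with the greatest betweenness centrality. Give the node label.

Unnormalized betweenness of each node: Grace:0, Hana:4, Kofi:0, Orla:0, Oskar:8, Pia:4.
Oskar has the largest value, 8, making it the main broker — the node through which the most shortest paths run.

Oskar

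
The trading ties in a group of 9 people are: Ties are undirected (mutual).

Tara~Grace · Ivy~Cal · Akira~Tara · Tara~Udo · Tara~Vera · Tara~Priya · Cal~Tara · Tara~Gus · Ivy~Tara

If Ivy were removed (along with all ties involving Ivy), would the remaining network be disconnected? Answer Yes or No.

Even without Ivy, every remaining node can still reach every other (the residual graph is connected), so Ivy is not a cut vertex.

No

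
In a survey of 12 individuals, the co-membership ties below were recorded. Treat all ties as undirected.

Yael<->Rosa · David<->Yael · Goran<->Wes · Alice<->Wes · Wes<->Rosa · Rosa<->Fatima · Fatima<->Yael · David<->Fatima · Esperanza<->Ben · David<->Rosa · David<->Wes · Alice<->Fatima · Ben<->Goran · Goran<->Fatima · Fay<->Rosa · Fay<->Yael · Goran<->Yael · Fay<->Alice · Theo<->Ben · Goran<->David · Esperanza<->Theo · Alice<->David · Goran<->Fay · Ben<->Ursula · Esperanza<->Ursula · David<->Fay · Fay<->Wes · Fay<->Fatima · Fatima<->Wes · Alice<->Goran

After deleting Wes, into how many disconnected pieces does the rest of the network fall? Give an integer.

1

Wes's neighbors (Alice, David, Fatima, Fay, Goran, and Rosa) remain reachable from one another through other ties, so the rest of the network stays in one piece.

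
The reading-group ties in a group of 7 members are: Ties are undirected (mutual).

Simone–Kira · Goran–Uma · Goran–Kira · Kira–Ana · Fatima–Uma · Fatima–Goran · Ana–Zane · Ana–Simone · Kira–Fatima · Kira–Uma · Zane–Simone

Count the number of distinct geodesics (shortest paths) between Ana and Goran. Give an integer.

The shortest distance is 2, and the only length-2 path is Ana–Kira–Goran. So there is exactly 1 shortest path.

1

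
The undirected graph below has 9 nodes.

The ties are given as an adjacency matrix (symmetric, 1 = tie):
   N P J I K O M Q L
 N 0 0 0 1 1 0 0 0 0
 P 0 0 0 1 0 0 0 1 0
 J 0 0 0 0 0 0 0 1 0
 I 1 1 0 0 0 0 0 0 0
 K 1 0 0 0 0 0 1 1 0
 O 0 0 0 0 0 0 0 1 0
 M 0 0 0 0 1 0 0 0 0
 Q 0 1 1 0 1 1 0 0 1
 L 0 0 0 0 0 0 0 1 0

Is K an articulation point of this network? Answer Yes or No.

Yes

Removing K leaves {I, J, L, N, O, P, and Q} with no path to {M}, so the network splits into 2 components. K is a cut vertex.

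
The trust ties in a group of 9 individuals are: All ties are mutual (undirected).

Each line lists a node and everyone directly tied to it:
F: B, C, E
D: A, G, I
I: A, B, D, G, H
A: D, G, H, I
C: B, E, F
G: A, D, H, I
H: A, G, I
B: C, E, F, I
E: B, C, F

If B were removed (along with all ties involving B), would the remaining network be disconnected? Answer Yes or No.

Yes

Removing B leaves {A, D, G, H, and I} with no path to {C, E, and F}, so the network splits into 2 components. B is a cut vertex.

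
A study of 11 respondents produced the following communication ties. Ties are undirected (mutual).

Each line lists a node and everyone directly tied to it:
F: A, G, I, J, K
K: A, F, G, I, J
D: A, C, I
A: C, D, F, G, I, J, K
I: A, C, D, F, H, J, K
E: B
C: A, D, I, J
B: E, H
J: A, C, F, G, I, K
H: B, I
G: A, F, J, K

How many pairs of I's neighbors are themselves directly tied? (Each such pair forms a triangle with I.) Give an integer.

10

I's neighbors: A, C, D, F, H, J, and K.
Neighbor pairs that are themselves tied: I–A–C; I–A–D; I–A–F; I–A–J; I–A–K; I–C–D; I–C–J; I–F–J; I–F–K; I–J–K. Each forms one triangle with I, for 10 in total.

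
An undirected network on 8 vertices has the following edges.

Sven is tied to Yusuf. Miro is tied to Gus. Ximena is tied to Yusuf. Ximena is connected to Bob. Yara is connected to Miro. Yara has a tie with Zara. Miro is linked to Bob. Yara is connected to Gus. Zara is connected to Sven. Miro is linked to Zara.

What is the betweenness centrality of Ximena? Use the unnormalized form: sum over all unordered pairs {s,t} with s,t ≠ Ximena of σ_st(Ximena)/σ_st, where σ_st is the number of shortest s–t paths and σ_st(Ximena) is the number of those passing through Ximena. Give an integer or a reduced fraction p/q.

Pairs whose geodesics pass through Ximena — Yusuf–Gus: 1/3; Yusuf–Miro: 1/2; Yusuf–Bob: 1; Sven–Bob: 1/2.
All other pairs contribute 0.
Summing the contributions gives betweenness(Ximena) = 7/3.

7/3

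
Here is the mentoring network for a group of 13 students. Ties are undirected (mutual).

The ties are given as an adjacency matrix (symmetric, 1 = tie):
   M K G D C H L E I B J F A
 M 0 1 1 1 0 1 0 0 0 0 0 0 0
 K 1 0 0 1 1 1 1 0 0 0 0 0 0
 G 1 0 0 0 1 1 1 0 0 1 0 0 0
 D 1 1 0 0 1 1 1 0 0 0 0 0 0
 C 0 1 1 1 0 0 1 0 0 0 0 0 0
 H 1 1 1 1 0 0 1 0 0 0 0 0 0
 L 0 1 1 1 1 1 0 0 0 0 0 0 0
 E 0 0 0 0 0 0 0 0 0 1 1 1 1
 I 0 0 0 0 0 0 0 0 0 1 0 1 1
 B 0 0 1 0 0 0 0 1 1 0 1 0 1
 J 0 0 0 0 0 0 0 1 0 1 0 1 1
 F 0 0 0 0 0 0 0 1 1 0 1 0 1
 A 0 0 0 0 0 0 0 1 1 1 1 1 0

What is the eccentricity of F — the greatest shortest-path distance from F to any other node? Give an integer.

5

Distances from F: A:1, B:2, C:4, D:5, E:1, G:3, H:4, I:1, J:1, K:5, L:4, M:4.
The largest is 5 (to K and D), so the eccentricity of F is 5.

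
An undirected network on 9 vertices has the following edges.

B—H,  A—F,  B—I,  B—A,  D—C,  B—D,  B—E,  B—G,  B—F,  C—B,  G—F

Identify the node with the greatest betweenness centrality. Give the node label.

Unnormalized betweenness of each node: A:0, B:49/2, C:0, D:0, E:0, F:1/2, G:0, H:0, I:0.
B has the largest value, 49/2, making it the main broker — the node through which the most shortest paths run.

B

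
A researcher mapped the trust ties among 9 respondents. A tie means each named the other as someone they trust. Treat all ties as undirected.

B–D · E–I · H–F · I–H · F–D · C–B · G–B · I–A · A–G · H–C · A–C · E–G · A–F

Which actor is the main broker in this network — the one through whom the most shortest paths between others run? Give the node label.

A

Unnormalized betweenness of each node: A:94/15, B:79/20, C:41/15, D:1, E:19/20, F:53/15, G:13/3, H:17/6, I:17/5.
A has the largest value, 94/15, making it the main broker — the node through which the most shortest paths run.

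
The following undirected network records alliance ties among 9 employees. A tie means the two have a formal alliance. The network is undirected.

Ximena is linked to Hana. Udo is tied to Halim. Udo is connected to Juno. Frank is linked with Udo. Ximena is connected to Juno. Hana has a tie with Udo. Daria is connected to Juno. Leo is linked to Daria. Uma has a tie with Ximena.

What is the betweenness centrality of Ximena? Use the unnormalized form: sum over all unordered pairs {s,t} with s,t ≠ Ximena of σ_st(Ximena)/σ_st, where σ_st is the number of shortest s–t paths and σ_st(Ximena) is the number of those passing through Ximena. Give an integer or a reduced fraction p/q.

17/2

Pairs whose geodesics pass through Ximena — Leo–Hana: 1/2; Leo–Uma: 1; Hana–Daria: 1/2; Hana–Juno: 1/2; Hana–Uma: 1; Daria–Uma: 1; Frank–Uma: 2/2; Halim–Uma: 2/2; Juno–Uma: 1; Uma–Udo: 2/2.
All other pairs contribute 0.
Summing the contributions gives betweenness(Ximena) = 17/2.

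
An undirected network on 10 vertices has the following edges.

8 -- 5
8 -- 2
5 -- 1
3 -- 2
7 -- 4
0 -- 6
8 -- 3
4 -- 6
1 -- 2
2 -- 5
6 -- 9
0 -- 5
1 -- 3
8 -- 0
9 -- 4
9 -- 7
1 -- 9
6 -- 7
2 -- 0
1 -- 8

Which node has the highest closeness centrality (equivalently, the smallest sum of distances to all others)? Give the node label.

Farness (sum of distances to all others) for each node — 0:14, 1:13, 2:15, 3:18, 4:19, 5:16, 6:15, 7:19, 8:15, 9:14.
The smallest farness is 13, for 1, so 1 has the highest closeness.

1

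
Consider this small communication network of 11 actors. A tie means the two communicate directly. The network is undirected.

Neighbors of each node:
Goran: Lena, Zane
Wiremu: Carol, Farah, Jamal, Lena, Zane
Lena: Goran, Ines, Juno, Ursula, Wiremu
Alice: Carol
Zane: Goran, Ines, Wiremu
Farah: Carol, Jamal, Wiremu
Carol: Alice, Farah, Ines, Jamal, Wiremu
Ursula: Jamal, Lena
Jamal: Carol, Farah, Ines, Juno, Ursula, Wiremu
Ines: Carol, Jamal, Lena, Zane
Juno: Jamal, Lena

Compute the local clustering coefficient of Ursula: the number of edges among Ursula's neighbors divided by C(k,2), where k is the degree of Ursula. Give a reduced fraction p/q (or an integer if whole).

Ursula's neighbors: Jamal and Lena (k = 2).
Possible neighbor pairs: C(2,2) = 1. Edges among them: none → e = 0.
Clustering(Ursula) = 0/1.

0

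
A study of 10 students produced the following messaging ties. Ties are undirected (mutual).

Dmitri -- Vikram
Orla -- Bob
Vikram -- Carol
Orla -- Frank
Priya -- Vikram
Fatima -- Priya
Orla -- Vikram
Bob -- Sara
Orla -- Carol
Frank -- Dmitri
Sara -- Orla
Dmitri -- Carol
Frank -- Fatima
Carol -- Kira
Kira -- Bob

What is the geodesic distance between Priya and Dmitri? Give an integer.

One shortest route is Priya – Vikram – Dmitri, which uses 2 edges, and Priya and Dmitri are not directly tied, so nothing shorter exists. So d(Priya,Dmitri) = 2.

2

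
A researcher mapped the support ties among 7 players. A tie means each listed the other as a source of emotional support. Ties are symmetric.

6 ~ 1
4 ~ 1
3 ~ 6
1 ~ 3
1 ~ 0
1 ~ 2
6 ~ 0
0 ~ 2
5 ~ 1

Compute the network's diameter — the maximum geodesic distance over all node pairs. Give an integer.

2

Eccentricity of each node (its greatest distance to any other): 0:2, 1:1, 2:2, 3:2, 4:2, 5:2, 6:2.
The maximum eccentricity is 2, realized for instance by the pair 6–2 via 6 – 1 – 2. So the diameter is 2.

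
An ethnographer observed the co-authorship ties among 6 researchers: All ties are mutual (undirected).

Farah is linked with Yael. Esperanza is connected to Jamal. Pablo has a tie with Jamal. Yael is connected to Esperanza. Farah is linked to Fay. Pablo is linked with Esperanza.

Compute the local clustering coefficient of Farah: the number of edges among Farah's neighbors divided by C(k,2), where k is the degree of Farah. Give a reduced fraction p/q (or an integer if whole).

Farah's neighbors: Fay and Yael (k = 2).
Possible neighbor pairs: C(2,2) = 1. Edges among them: none → e = 0.
Clustering(Farah) = 0/1.

0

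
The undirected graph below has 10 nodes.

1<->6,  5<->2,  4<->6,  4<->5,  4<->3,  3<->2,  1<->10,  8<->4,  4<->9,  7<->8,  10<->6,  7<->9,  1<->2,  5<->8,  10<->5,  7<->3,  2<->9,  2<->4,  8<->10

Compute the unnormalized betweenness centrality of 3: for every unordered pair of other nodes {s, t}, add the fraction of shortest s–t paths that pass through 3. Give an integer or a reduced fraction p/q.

17/12

Pairs whose geodesics pass through 3 — 4–7: 1/3; 1–7: 1/3; 7–2: 1/2; 7–6: 1/4.
All other pairs contribute 0.
Summing the contributions gives betweenness(3) = 17/12.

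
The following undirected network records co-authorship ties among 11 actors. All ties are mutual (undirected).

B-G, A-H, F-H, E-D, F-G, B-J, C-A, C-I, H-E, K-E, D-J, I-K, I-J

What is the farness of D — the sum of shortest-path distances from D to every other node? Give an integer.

Distances from D: A:3, B:2, C:3, E:1, F:3, G:3, H:2, I:2, J:1, K:2.
Sum = 3 + 2 + 3 + 1 + 3 + 3 + 2 + 2 + 1 + 2 = 22.

22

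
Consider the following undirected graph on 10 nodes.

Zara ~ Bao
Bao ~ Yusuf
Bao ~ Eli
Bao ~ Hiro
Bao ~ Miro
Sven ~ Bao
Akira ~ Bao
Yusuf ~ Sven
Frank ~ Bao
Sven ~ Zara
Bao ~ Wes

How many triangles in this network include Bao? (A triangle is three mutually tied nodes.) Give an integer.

Bao's neighbors: Akira, Eli, Frank, Hiro, Miro, Sven, Wes, Yusuf, and Zara.
Neighbor pairs that are themselves tied: Bao–Sven–Yusuf; Bao–Sven–Zara. Each forms one triangle with Bao, for 2 in total.

2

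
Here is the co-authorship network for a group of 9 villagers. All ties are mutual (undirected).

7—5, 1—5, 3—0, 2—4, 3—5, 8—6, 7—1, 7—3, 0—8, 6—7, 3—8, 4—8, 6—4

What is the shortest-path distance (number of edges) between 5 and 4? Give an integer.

One shortest route is 5 – 7 – 6 – 4, which uses 3 edges, and at distance 2 from 5 we only reach {0, 6, 8}, which does not include 4. So d(5,4) = 3.

3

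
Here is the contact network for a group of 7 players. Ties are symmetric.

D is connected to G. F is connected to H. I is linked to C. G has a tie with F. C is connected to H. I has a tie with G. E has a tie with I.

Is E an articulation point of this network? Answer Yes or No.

No

Even without E, every remaining node can still reach every other (the residual graph is connected), so E is not a cut vertex.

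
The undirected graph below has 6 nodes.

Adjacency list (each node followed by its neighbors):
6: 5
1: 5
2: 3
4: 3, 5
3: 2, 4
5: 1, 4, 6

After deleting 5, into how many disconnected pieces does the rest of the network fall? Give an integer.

3

Without 5, the remaining ties split the others into: {1}; {2, 3, 4}; {6}.
That's 3 separate components.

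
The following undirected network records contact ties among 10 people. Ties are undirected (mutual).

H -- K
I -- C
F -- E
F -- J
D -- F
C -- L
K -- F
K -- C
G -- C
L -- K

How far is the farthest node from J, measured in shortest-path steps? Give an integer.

Distances from J: C:3, D:2, E:2, F:1, G:4, H:3, I:4, K:2, L:3.
The largest is 4 (to G and I), so the eccentricity of J is 4.

4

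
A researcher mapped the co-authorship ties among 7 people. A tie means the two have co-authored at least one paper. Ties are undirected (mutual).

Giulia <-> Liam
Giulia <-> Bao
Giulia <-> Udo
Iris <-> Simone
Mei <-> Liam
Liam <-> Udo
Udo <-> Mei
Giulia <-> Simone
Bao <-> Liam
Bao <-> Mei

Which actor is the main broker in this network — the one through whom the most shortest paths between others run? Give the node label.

Giulia

Unnormalized betweenness of each node: Bao:1, Giulia:25/3, Iris:0, Liam:4/3, Mei:1/3, Simone:5, Udo:1.
Giulia has the largest value, 25/3, making it the main broker — the node through which the most shortest paths run.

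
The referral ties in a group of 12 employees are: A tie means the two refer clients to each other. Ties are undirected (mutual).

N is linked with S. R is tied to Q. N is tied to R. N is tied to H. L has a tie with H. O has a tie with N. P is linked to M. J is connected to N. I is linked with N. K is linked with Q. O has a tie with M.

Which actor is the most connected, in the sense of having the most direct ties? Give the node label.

N

Degrees — H:2, I:1, J:1, K:1, L:1, M:2, N:6, O:2, P:1, Q:2, R:2, S:1.
The maximum is 6, attained only by N.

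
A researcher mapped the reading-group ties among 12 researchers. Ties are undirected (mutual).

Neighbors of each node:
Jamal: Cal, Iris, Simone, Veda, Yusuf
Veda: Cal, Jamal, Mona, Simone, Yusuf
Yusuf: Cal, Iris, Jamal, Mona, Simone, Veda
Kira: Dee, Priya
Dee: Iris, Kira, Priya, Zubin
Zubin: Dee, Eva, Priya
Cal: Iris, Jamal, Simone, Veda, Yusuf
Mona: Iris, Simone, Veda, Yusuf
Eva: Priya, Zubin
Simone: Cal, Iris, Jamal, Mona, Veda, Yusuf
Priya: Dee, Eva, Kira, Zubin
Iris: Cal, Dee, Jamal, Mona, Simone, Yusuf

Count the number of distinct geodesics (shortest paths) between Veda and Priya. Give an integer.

5

The shortest distance is 4. The length-4 paths are: Veda–Jamal–Iris–Dee–Priya; Veda–Mona–Iris–Dee–Priya; Veda–Cal–Iris–Dee–Priya; Veda–Simone–Iris–Dee–Priya; Veda–Yusuf–Iris–Dee–Priya.
That gives 5 distinct shortest paths.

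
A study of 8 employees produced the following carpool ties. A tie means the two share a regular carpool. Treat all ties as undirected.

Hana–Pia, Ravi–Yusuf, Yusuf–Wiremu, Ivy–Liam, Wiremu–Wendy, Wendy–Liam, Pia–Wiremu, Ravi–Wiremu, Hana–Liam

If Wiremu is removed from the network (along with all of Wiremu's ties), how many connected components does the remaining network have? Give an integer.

2

Without Wiremu, the remaining ties split the others into: {Hana, Ivy, Liam, Pia, Wendy}; {Ravi, Yusuf}.
That's 2 separate components.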